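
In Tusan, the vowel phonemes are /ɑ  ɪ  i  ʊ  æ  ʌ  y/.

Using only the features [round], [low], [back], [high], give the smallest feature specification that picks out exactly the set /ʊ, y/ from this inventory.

[+round]

/ʊ, y/ are exactly the [+round] segments in the inventory, so a single feature suffices.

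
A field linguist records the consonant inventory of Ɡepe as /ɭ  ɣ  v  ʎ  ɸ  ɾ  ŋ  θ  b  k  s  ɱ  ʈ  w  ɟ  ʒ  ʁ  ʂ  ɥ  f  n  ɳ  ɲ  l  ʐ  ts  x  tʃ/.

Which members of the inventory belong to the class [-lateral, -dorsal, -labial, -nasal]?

ɾ, θ, s, ʈ, ʒ, ʂ, ʐ, ts, tʃ

Among the inventory, the [-lateral] segments are /ɣ, v, ɸ, ɾ, ŋ, θ, b, k, s, ɱ, ʈ, w, ɟ, ʒ, ʁ, ʂ, ɥ, f, n, ɳ, ɲ, ʐ, ts, x, tʃ/.
Among these, [-dorsal] gives /v, ɸ, ɾ, θ, b, s, ɱ, ʈ, ʒ, ʂ, f, n, ɳ, ʐ, ts, tʃ/.
Intersecting with [-labial] gives /ɾ, θ, s, ʈ, ʒ, ʂ, n, ɳ, ʐ, ts, tʃ/.
Of those, [-nasal] leaves /ɾ, θ, s, ʈ, ʒ, ʂ, ʐ, ts, tʃ/.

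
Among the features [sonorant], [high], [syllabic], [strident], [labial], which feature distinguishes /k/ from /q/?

[high]

/k/ (voiceless velar stop) and /q/ (voiceless uvular stop) agree on [-sonorant], [-syllabic], [-strident], [-labial]. They differ on [high] (/k/ [+], /q/ [-]).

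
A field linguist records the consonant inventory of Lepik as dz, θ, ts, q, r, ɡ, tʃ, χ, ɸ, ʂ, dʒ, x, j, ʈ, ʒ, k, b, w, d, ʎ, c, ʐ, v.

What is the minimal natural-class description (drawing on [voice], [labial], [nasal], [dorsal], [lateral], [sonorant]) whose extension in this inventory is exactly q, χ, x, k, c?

[-voice, +dorsal]

The class [-voice], [+dorsal] has exactly /q, χ, x, k, c/ as its extension in this inventory. No smaller conjunction from the listed features achieves this: [+dorsal] alone would also admit /ɡ, j, w, ʎ/; [-voice] alone would also admit /θ, ts, tʃ, ɸ, …/; and checking the remaining single features turns up none with this extension.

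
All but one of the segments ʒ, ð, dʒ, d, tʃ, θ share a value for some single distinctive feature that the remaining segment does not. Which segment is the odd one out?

/tʃ, ð, θ, ʒ, dʒ/ are all [+distributed], but /d/ (voiced alveolar stop) is [−distributed]. No other single segment can be removed to leave a set sharing one feature value that the removed segment lacks, so /d/ is the odd one out.

d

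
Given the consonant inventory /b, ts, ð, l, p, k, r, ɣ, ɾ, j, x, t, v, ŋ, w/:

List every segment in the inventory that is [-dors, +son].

l, r, ɾ

Eliminate segments failing any feature: /b, ts, ð, p, t, v/ are [-sonorant]; /k, ɣ, j, x, ŋ, w/ are [+dorsal]. The remaining /l, r, ɾ/ satisfy [-dorsal], [+sonorant].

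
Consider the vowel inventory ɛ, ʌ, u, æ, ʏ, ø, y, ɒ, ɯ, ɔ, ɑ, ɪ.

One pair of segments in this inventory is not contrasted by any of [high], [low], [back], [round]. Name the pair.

y, ʏ

/y/ (high front rounded tense vowel) and /ʏ/ (high front rounded lax vowel) are both [+high], [−low], [−back], [+round], so none of the listed features separates them. (They do differ in [tense], which is not among the given features.) Every other pair in the inventory differs on at least one listed feature.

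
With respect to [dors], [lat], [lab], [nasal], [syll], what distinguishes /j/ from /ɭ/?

/j/ (palatal glide) and /ɭ/ (retroflex lateral approximant) agree on [−labial], [−nasal], [−syllabic]. They differ on [lateral] (/j/ [−], /ɭ/ [+]), [dorsal] (/j/ [+], /ɭ/ [−]).

[lateral], [dorsal]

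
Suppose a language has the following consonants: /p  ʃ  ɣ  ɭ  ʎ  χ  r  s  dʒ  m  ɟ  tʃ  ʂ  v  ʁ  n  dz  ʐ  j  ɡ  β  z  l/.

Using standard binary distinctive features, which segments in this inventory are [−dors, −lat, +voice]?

The [−dorsal] segments are /p, ʃ, ɭ, r, s, dʒ, m, tʃ, ʂ, v, n, dz, ʐ, β, z, l/.
Of those, [−lateral] gives /p, ʃ, r, s, dʒ, m, tʃ, ʂ, v, n, dz, ʐ, β, z/.
Among these, [+voice] leaves /r, dʒ, m, v, n, dz, ʐ, β, z/.

r, dʒ, m, v, n, dz, ʐ, β, z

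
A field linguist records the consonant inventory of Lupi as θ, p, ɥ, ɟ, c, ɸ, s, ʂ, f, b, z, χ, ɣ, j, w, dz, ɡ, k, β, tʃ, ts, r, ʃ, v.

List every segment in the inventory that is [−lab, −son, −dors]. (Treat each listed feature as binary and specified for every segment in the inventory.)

Checking each segment against [−labial], [−sonorant], [−dorsal]: /θ/ (voiceless dental fricative), /s/ (voiceless alveolar fricative), /ʂ/ (voiceless retroflex fricative), /z/ (voiced alveolar fricative), /dz/ (voiced alveolar affricate), /tʃ/ (voiceless postalveolar affricate), among others, satisfy every feature; every other segment in the inventory fails at least one.

θ, s, ʂ, z, dz, tʃ, ts, ʃ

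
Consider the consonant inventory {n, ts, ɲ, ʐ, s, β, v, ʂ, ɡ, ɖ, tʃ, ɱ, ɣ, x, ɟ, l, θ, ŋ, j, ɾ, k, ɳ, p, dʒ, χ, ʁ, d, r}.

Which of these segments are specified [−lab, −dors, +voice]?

n, ʐ, ɖ, l, ɾ, ɳ, dʒ, d, r

Checking each segment against [−labial], [−dorsal], [+voice]: /n/ (alveolar nasal), /ʐ/ (voiced retroflex fricative), /ɖ/ (voiced retroflex stop), /l/ (alveolar lateral approximant), /ɾ/ (alveolar tap), /ɳ/ (retroflex nasal), among others, satisfy every feature; every other segment in the inventory fails at least one.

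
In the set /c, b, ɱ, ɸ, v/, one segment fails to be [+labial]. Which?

/c/ is the voiceless palatal stop, which is [-labial]; the rest — /b, v, ɱ, ɸ/ — are [+labial].

c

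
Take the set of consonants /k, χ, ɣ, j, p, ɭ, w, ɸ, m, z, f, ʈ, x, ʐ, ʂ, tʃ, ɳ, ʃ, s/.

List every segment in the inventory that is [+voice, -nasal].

Eliminate segments failing any feature: /k, χ, p, ɸ, f, ʈ, x, ʂ, tʃ, ʃ, s/ are [-voice]; /m, ɳ/ are [+nasal]. The remaining /ɣ, j, ɭ, w, z, ʐ/ satisfy [+voice], [-nasal].

ɣ, j, ɭ, w, z, ʐ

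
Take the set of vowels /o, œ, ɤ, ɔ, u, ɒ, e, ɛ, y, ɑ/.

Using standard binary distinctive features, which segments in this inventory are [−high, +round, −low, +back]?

First, the [−high] segments are /o, œ, ɤ, ɔ, ɒ, e, ɛ, ɑ/.
Among these, [+round] gives /o, œ, ɔ, ɒ/.
Then [−low] gives /o, œ, ɔ/.
Within that set, [+back] leaves /o, ɔ/.

o, ɔ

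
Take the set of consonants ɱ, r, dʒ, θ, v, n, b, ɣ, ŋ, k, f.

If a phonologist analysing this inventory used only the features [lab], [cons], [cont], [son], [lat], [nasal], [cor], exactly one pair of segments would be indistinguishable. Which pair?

/f/ (voiceless labiodental fricative) and /v/ (voiced labiodental fricative) are both [+labial], [+consonantal], [+continuant], [−sonorant], [−lateral], [−nasal], [−coronal], so none of the listed features separates them. (They do differ in [voice], which is not among the given features.) Every other pair in the inventory differs on at least one listed feature.

f, v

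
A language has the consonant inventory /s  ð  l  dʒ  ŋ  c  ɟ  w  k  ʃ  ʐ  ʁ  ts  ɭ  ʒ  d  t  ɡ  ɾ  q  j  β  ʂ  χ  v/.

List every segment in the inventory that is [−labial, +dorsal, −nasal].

Checking each segment against [−labial], [+dorsal], [−nasal]: /c/ (voiceless palatal stop), /ɟ/ (voiced palatal stop), /k/ (voiceless velar stop), /ʁ/ (voiced uvular fricative), /ɡ/ (voiced velar stop), /q/ (voiceless uvular stop), among others, satisfy every feature; every other segment in the inventory fails at least one.

c, ɟ, k, ʁ, ɡ, q, j, χ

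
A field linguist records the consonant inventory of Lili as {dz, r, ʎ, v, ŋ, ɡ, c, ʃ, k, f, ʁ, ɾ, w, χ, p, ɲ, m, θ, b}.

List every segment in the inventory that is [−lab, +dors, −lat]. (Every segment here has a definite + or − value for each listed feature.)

ŋ, ɡ, c, k, ʁ, χ, ɲ

First, the [−labial] segments are /dz, r, ʎ, ŋ, ɡ, c, ʃ, k, ʁ, ɾ, χ, ɲ, θ/.
Among these, [+dorsal] gives /ʎ, ŋ, ɡ, c, k, ʁ, χ, ɲ/.
Intersecting with [−lateral] leaves /ŋ, ɡ, c, k, ʁ, χ, ɲ/.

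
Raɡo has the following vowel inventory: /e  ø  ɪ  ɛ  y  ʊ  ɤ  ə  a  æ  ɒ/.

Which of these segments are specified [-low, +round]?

ø, y, ʊ

First, the [-low] segments are /e, ø, ɪ, ɛ, y, ʊ, ɤ, ə/.
Then [+round] leaves /ø, y, ʊ/.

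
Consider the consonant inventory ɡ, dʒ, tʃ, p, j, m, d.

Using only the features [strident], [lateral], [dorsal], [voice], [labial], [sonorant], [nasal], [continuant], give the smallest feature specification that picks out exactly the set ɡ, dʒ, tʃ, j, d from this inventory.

[-labial]

/ɡ, dʒ, tʃ, j, d/ are exactly the [-labial] segments in the inventory, so a single feature suffices.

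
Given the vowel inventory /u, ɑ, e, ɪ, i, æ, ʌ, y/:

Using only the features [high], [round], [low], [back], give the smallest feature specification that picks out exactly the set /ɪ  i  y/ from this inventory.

[+high, -back]

/ɪ, i, y/ are all [+high], [-back], and no other segment in the inventory matches both values. Dropping any one of them over-generates: [-back] alone would also admit /e, æ/; [+high] alone would also admit /u/. No other single listed feature picks out exactly this set either, so fewer than two features will not do.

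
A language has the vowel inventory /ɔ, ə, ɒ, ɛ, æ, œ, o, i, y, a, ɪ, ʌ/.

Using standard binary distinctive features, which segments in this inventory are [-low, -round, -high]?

First, the [-low] segments are /ɔ, ə, ɛ, œ, o, i, y, ɪ, ʌ/.
Then [-round] gives /ə, ɛ, i, ɪ, ʌ/.
Of those, [-high] leaves /ə, ɛ, ʌ/.

ə, ɛ, ʌ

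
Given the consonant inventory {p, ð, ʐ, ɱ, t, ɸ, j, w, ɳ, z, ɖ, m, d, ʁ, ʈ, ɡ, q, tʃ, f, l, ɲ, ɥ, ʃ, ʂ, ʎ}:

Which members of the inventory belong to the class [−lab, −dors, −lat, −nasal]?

ð, ʐ, t, z, ɖ, d, ʈ, tʃ, ʃ, ʂ

Checking each segment against [−labial], [−dorsal], [−lateral], [−nasal]: /ð/ (voiced dental fricative), /ʐ/ (voiced retroflex fricative), /t/ (voiceless alveolar stop), /z/ (voiced alveolar fricative), /ɖ/ (voiced retroflex stop), /d/ (voiced alveolar stop), among others, satisfy every feature; every other segment in the inventory fails at least one.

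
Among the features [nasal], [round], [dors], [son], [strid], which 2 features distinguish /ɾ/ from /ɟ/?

[sonorant], [dorsal]

/ɾ/ is the alveolar tap and /ɟ/ is the voiced palatal stop. Both are [−nasal], [−round], [−strident]. /ɾ/ is [+sonorant] while /ɟ/ is [−sonorant]; /ɾ/ is [−dorsal] while /ɟ/ is [+dorsal], so the distinguishing features are [sonorant], [dorsal].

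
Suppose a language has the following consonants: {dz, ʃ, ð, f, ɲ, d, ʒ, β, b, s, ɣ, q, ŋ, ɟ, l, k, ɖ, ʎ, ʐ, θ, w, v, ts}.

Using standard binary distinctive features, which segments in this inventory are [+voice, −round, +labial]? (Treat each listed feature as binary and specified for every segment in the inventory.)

β, b, v

First, the [+voice] segments are /dz, ð, ɲ, d, ʒ, β, b, ɣ, ŋ, ɟ, l, ɖ, ʎ, ʐ, w, v/.
Then [−round] gives /dz, ð, ɲ, d, ʒ, β, b, ɣ, ŋ, ɟ, l, ɖ, ʎ, ʐ, v/.
Among these, [+labial] leaves /β, b, v/.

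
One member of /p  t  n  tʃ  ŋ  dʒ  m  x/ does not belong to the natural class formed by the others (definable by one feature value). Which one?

x

[continuant] groups all but one: /p, tʃ, t, n, dʒ, ŋ, m/ share [−continuant] while /x/ (voiceless velar fricative) alone is [+continuant]. Removing any other segment would not leave a single-feature class that excludes it.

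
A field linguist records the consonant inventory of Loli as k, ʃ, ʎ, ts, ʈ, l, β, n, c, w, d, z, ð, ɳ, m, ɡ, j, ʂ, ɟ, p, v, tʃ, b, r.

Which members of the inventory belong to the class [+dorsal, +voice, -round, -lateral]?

ɡ, j, ɟ

The [+dorsal] segments are /k, ʎ, c, w, ɡ, j, ɟ/.
Within that set, [+voice] gives /ʎ, w, ɡ, j, ɟ/.
Of those, [-round] gives /ʎ, ɡ, j, ɟ/.
Of those, [-lateral] leaves /ɡ, j, ɟ/.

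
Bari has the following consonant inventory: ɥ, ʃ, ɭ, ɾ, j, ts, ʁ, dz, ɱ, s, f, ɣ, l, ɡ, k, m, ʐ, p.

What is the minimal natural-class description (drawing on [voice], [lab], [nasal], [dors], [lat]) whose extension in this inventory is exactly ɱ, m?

Every target segment is [+nasal] and no other inventory member is, so one feature is enough.

[+nasal]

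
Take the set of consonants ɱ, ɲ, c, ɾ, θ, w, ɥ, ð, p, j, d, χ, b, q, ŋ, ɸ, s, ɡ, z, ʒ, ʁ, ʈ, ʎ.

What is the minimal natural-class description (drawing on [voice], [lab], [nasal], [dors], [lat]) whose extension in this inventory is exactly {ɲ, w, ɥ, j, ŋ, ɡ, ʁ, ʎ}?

[+voice, +dors]

Every target segment is [+voice], [+dorsal]; each remaining inventory member fails at least one of these. Each conjunct is needed — [+dorsal] alone would also admit /c, χ, q/; [+voice] alone would also admit /ɱ, ɾ, ð, d, …/ — and no other single listed feature has exactly this extension, so two is the minimum.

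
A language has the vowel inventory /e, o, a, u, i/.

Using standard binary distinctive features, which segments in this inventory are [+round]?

o, u

The feature [round] marks segments produced with lip rounding. In this inventory /o, u/ have that property, so they are [+round]; /e, a, i/ are [−round].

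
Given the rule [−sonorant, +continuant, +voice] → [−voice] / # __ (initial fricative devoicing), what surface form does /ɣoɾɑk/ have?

[xoɾɑk]

Only the initial segment /ɣ/ is both word-initial and matches the structural description. It is a voiced velar fricative, so [−sonorant, +continuant, +voice] holds; changing it to [−voice] with all other features held fixed yields /x/ (voiceless velar fricative). No other segment meets both the structural description and the environment, so the output is [xoɾɑk].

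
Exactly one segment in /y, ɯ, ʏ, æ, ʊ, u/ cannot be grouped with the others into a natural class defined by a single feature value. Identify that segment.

/y, ʊ, u, ʏ, ɯ/ are all [+high], but /æ/ (low front unrounded vowel) is [−high]. No other single segment can be removed to leave a set sharing one feature value that the removed segment lacks, so /æ/ is the odd one out.

æ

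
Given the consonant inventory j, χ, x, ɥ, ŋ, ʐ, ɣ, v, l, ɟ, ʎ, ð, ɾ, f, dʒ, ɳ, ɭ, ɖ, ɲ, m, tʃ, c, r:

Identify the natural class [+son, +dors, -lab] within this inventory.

j, ŋ, ʎ, ɲ

Checking each segment against [+sonorant], [+dorsal], [-labial]: /j/ (palatal glide), /ŋ/ (velar nasal), /ʎ/ (palatal lateral approximant), /ɲ/ (palatal nasal) satisfy every feature; every other segment in the inventory fails at least one.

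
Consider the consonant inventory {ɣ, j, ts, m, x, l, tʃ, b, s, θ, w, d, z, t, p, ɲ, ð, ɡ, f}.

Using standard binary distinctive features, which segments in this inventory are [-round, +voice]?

ɣ, j, m, l, b, d, z, ɲ, ð, ɡ

Checking each segment against [-round], [+voice]: /ɣ/ (voiced velar fricative), /j/ (palatal glide), /m/ (bilabial nasal), /l/ (alveolar lateral approximant), /b/ (voiced bilabial stop), /d/ (voiced alveolar stop), among others, satisfy every feature; every other segment in the inventory fails at least one.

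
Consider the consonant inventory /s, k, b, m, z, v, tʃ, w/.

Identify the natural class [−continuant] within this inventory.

k, b, m, tʃ

The [−continuant] segments here are /k, b, m, tʃ/; the remaining /s, z, v, w/ are [+continuant].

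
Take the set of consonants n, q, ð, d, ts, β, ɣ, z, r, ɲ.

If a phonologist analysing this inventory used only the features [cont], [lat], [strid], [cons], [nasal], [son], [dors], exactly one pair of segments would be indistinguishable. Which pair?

ð, β

/ð/ (voiced dental fricative) and /β/ (voiced bilabial fricative) are both [+continuant], [-lateral], [-strident], [+consonantal], [-nasal], [-sonorant], [-dorsal], so none of the listed features separates them. (They do differ in [labial] and [coronal], which are not among the given features.) Every other pair in the inventory differs on at least one listed feature.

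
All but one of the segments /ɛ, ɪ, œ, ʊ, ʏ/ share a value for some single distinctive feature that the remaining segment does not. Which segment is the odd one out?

The remaining segments after removing /ʊ/ share [−back]; /ʊ/ (high back rounded lax vowel) is [+back]. For every other candidate removal, the leftover set fails to share any single feature value that the removed segment lacks.

ʊ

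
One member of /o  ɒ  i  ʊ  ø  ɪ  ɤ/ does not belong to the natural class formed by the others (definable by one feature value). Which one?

/o, ʊ, i, ɤ, ɪ, ø/ are all [−low], but /ɒ/ (low back rounded vowel) is [+low]. No other single segment can be removed to leave a set sharing one feature value that the removed segment lacks, so /ɒ/ is the odd one out.

ɒ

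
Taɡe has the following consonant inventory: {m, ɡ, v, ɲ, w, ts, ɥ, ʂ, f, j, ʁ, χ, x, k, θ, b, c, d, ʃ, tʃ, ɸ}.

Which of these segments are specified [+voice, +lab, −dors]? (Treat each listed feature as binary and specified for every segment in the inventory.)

m, v, b

Among the inventory, the [+voice] segments are /m, ɡ, v, ɲ, w, ɥ, j, ʁ, b, d/.
Intersecting with [+labial] gives /m, v, w, ɥ, b/.
Of those, [−dorsal] leaves /m, v, b/.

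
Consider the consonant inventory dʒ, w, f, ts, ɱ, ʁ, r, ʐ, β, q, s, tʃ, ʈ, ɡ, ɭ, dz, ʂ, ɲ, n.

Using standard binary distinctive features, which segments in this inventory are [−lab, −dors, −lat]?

Among the inventory, the [−labial] segments are /dʒ, ts, ʁ, r, ʐ, q, s, tʃ, ʈ, ɡ, ɭ, dz, ʂ, ɲ, n/.
Then [−dorsal] gives /dʒ, ts, r, ʐ, s, tʃ, ʈ, ɭ, dz, ʂ, n/.
Intersecting with [−lateral] leaves /dʒ, ts, r, ʐ, s, tʃ, ʈ, dz, ʂ, n/.

dʒ, ts, r, ʐ, s, tʃ, ʈ, dz, ʂ, n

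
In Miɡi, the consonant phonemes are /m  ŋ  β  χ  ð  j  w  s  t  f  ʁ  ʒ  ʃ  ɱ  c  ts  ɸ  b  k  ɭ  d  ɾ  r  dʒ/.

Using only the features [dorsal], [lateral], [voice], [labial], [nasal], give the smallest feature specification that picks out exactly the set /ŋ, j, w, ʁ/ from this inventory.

Every target segment is [+voice], [+dorsal]; each remaining inventory member fails at least one of these. Each conjunct is needed — [+dorsal] alone would also admit /χ, c, k/; [+voice] alone would also admit /m, β, ð, ʒ, …/ — and no other single listed feature has exactly this extension, so two is the minimum.

[+voice, +dorsal]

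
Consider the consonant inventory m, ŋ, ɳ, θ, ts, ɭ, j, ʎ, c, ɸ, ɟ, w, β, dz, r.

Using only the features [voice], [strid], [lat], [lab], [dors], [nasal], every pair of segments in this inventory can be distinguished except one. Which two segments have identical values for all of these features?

/j/ (palatal glide) and /ɟ/ (voiced palatal stop) are both [+voice], [-strident], [-lateral], [-labial], [+dorsal], [-nasal], so none of the listed features separates them. (They do differ in [sonorant] and [continuant], which are not among the given features.) Every other pair in the inventory differs on at least one listed feature.

j, ɟ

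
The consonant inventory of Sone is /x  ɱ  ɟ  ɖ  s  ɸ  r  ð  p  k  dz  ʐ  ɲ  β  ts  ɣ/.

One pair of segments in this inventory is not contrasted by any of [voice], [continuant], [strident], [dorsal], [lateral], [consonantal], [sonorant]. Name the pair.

ð, β

On the given features, /ð/ and /β/ have an identical profile: [+voice], [+continuant], [−strident], [−dorsal], [−lateral], [+consonantal], [−sonorant]. No other two segments in the inventory coincide on all 7 features. (They do differ in [labial] and [coronal], which are not among the given features.)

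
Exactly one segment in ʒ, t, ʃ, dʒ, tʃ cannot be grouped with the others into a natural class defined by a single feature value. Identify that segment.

t

[anterior] (equivalently [strident], [distributed]) groups all but one: /ʒ, tʃ, dʒ, ʃ/ share [-anterior] while /t/ (voiceless alveolar stop) alone is [+anterior]. Removing any other segment would not leave a single-feature class that excludes it.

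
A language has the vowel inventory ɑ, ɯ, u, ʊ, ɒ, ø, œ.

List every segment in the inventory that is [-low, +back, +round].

Checking each segment against [-low], [+back], [+round]: /u/ (high back rounded tense vowel), /ʊ/ (high back rounded lax vowel) satisfy every feature; every other segment in the inventory fails at least one.

u, ʊ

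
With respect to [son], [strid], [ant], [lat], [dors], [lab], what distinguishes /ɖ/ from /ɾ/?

/ɖ/ (voiced retroflex stop) and /ɾ/ (alveolar tap) agree on [−strident], [−lateral], [−dorsal], [−labial]. They differ on [sonorant] (/ɖ/ [−], /ɾ/ [+]), [anterior] (/ɖ/ [−], /ɾ/ [+]).

[sonorant], [anterior]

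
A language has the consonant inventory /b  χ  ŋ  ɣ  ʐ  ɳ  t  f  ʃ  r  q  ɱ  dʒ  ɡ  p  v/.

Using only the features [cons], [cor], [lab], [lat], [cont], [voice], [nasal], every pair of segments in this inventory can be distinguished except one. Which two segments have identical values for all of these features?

/r/ (alveolar trill) and /ʐ/ (voiced retroflex fricative) are both [+consonantal], [+coronal], [−labial], [−lateral], [+continuant], [+voice], [−nasal], so none of the listed features separates them. (They do differ in [sonorant], [strident] and [anterior], which are not among the given features.) Every other pair in the inventory differs on at least one listed feature.

r, ʐ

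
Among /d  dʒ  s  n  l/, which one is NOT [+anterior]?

dʒ

/d, s, l, n/ are all [+anterior]; /dʒ/ (voiced postalveolar affricate) is [−anterior].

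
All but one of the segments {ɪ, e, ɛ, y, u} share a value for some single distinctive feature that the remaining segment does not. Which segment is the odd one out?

/y, ɛ, e, ɪ/ are all [−back], but /u/ (high back rounded tense vowel) is [+back]. No other single segment can be removed to leave a set sharing one feature value that the removed segment lacks, so /u/ is the odd one out.

u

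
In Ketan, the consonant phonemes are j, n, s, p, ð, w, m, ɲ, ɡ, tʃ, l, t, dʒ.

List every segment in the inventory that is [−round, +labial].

Checking each segment against [−round], [+labial]: /p/ (voiceless bilabial stop), /m/ (bilabial nasal) satisfy every feature; every other segment in the inventory fails at least one.

p, m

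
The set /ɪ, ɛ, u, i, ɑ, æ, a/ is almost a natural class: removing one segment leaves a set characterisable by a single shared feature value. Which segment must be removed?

The remaining segments after removing /u/ share [−round]; /u/ (high back rounded tense vowel) is [+round]. For every other candidate removal, the leftover set fails to share any single feature value that the removed segment lacks.

u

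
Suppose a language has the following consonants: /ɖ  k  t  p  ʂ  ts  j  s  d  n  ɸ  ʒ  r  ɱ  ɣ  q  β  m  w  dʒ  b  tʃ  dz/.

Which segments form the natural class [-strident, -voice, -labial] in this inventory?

k, t, q

Eliminate segments failing any feature: /ɖ, j, d, n, r, ɱ, ɣ, β, m, w, b/ are [+voice]; /p, ɸ/ are [+labial]; /ʂ, ts, s, ʒ, dʒ, tʃ, dz/ are [+strident]. The remaining /k, t, q/ satisfy [-strident], [-voice], [-labial].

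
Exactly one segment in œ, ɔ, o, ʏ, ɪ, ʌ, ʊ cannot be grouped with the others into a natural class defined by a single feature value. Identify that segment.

o

[tense] groups all but one: /ɪ, ɔ, ʊ, ʌ, ʏ, œ/ share [−tense] while /o/ (mid back rounded tense vowel) alone is [+tense]. Removing any other segment would not leave a single-feature class that excludes it.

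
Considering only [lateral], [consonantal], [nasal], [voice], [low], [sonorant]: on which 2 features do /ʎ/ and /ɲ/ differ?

[nasal], [lateral]

The two segments share [+consonantal], [+voice], [−low], [+sonorant]. The only features from the list on which they differ: /ʎ/ is [−nasal] while /ɲ/ is [+nasal]; /ʎ/ is [+lateral] while /ɲ/ is [−lateral].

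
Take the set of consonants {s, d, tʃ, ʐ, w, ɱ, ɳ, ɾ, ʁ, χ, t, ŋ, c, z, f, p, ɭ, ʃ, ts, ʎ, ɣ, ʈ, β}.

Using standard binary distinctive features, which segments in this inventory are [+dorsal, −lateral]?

Eliminate segments failing any feature: /s, d, tʃ, ʐ, ɱ, ɳ, ɾ, t, z, f, p, ɭ, ʃ, ts, ʈ, β/ are [−dorsal]; /ʎ/ is [+lateral]. The remaining /w, ʁ, χ, ŋ, c, ɣ/ satisfy [+dorsal], [−lateral].

w, ʁ, χ, ŋ, c, ɣ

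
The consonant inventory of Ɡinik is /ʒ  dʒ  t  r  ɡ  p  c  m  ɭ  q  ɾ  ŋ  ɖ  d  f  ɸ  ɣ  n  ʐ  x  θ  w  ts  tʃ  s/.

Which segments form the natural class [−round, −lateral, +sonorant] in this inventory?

r, m, ɾ, ŋ, n

First, the [−round] segments are /ʒ, dʒ, t, r, ɡ, p, c, m, ɭ, q, ɾ, ŋ, ɖ, d, f, ɸ, ɣ, n, ʐ, x, θ, ts, tʃ, s/.
Within that set, [−lateral] gives /ʒ, dʒ, t, r, ɡ, p, c, m, q, ɾ, ŋ, ɖ, d, f, ɸ, ɣ, n, ʐ, x, θ, ts, tʃ, s/.
Intersecting with [+sonorant] leaves /r, m, ɾ, ŋ, n/.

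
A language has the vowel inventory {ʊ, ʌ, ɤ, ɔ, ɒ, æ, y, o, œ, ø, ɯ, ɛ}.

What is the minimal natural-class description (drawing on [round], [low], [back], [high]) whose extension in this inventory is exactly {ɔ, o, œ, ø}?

[-high, -low, +round]

/ɔ, o, œ, ø/ are all [-high], [-low], [+round], and no other segment in the inventory matches all three values. Dropping any one of them over-generates: [-low, +round] alone would also admit /ʊ, y/; [-high, +round] alone would also admit /ɒ/; [-high, -low] alone would also admit /ʌ, ɤ, ɛ/. No other combination of two listed features picks out exactly this set either, so fewer than three features will not do.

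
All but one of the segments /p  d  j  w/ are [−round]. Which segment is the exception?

w

Every segment except /w/ is [−round]. /w/ (labial-velar glide) is [+round], so it is the exception.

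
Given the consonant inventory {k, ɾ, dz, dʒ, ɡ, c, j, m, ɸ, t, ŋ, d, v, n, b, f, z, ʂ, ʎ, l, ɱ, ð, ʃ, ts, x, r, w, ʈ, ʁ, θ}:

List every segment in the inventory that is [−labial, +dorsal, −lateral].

Checking each segment against [−labial], [+dorsal], [−lateral]: /k/ (voiceless velar stop), /ɡ/ (voiced velar stop), /c/ (voiceless palatal stop), /j/ (palatal glide), /ŋ/ (velar nasal), /x/ (voiceless velar fricative), among others, satisfy every feature; every other segment in the inventory fails at least one.

k, ɡ, c, j, ŋ, x, ʁ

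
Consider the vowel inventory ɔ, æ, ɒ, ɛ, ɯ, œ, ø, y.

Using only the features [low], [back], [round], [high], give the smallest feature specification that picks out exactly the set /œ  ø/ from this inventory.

Every target segment is [-high], [-back], [+round]; each remaining inventory member fails at least one of these. Each conjunct is needed — [-back, +round] alone would also admit /y/; [-high, +round] alone would also admit /ɔ, ɒ/; [-high, -back] alone would also admit /æ, ɛ/ — and no other combination of two listed features has exactly this extension, so three is the minimum.

[-high, -back, +round]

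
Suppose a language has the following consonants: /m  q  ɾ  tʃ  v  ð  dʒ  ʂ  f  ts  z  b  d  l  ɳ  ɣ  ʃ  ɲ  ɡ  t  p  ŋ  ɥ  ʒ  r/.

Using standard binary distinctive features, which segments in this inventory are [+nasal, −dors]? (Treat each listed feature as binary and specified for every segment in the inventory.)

m, ɳ

Eliminate segments failing any feature: /q, ɾ, tʃ, v, ð, dʒ, ʂ, f, ts, z, b, d, l, ɣ, ʃ, ɡ, t, p, ɥ, ʒ, r/ are [−nasal]; /ɲ, ŋ/ are [+dorsal]. The remaining /m, ɳ/ satisfy [+nasal], [−dorsal].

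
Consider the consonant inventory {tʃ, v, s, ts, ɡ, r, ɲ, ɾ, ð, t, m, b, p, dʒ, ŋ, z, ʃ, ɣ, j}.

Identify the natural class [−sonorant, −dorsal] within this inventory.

Checking each segment against [−sonorant], [−dorsal]: /tʃ/ (voiceless postalveolar affricate), /v/ (voiced labiodental fricative), /s/ (voiceless alveolar fricative), /ts/ (voiceless alveolar affricate), /ð/ (voiced dental fricative), /t/ (voiceless alveolar stop), among others, satisfy every feature; every other segment in the inventory fails at least one.

tʃ, v, s, ts, ð, t, b, p, dʒ, z, ʃ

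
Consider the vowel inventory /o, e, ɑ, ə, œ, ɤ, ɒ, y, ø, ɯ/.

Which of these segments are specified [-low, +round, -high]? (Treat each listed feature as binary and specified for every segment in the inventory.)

Eliminate segments failing any feature: /e, ə, ɤ, ɯ/ are [-round]; /ɑ, ɒ/ are [+low]; /y/ is [+high]. The remaining /o, œ, ø/ satisfy [-low], [+round], [-high].

o, œ, ø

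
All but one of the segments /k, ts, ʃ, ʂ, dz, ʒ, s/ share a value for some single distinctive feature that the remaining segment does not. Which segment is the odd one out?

/dz, ʒ, s, ts, ʃ, ʂ/ are all [+strident], but /k/ (voiceless velar stop) is [-strident]. No other single segment can be removed to leave a set sharing one feature value that the removed segment lacks, so /k/ is the odd one out.

k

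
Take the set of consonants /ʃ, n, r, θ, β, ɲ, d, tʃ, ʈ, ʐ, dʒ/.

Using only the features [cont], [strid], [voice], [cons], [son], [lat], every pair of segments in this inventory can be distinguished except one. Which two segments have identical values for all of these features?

/ɲ/ (palatal nasal) and /n/ (alveolar nasal) are both [-continuant], [-strident], [+voice], [+consonantal], [+sonorant], [-lateral], so none of the listed features separates them. (They do differ in [dorsal], which is not among the given features.) Every other pair in the inventory differs on at least one listed feature.

ɲ, n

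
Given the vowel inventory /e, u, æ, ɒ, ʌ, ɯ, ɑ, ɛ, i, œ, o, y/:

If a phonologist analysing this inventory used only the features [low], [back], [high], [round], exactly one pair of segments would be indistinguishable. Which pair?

Both /ɛ/ and /e/ are [-low], [-back], [-high], [-round]. Since the list omits [tense] — which does distinguish the mid front unrounded lax vowel from the mid front unrounded tense vowel — this pair collapses; all other pairs remain distinct.

ɛ, e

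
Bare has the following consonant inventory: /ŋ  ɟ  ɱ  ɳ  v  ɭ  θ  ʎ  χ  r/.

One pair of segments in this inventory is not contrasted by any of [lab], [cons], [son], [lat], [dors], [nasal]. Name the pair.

ɟ, χ

/ɟ/ (voiced palatal stop) and /χ/ (voiceless uvular fricative) are both [−labial], [+consonantal], [−sonorant], [−lateral], [+dorsal], [−nasal], so none of the listed features separates them. (They do differ in [voice], [continuant], [high] and [back], which are not among the given features.) Every other pair in the inventory differs on at least one listed feature.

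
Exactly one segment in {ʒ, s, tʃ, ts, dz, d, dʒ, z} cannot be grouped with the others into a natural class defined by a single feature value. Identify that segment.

d

The remaining segments after removing /d/ share [+strident]; /d/ (voiced alveolar stop) is [−strident]. For every other candidate removal, the leftover set fails to share any single feature value that the removed segment lacks.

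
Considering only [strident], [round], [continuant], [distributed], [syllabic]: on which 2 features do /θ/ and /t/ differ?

/θ/ (voiceless dental fricative) and /t/ (voiceless alveolar stop) agree on [−strident], [−round], [−syllabic]. They differ on [continuant] (/θ/ [+], /t/ [−]), [distributed] (/θ/ [+], /t/ [−]).

[continuant], [distributed]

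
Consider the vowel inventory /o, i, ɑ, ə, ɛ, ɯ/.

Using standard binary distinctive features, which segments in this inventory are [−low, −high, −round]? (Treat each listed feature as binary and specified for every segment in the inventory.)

Among the inventory, the [−low] segments are /o, i, ə, ɛ, ɯ/.
Within that set, [−high] gives /o, ə, ɛ/.
Then [−round] leaves /ə, ɛ/.

ə, ɛ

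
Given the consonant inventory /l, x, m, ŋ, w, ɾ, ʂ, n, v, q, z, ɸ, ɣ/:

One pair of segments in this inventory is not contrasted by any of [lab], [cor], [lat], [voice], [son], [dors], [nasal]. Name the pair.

On the given features, /q/ and /x/ have an identical profile: [-labial], [-coronal], [-lateral], [-voice], [-sonorant], [+dorsal], [-nasal]. No other two segments in the inventory coincide on all 7 features. (They do differ in [continuant] and [high], which are not among the given features.)

q, x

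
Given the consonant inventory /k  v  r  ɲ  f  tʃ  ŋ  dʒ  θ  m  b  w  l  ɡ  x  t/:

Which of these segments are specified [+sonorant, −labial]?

Checking each segment against [+sonorant], [−labial]: /r/ (alveolar trill), /ɲ/ (palatal nasal), /ŋ/ (velar nasal), /l/ (alveolar lateral approximant) satisfy every feature; every other segment in the inventory fails at least one.

r, ɲ, ŋ, l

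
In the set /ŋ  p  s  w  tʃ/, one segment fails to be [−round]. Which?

Every segment except /w/ is [−round]. /w/ (labial-velar glide) is [+round], so it is the exception.

w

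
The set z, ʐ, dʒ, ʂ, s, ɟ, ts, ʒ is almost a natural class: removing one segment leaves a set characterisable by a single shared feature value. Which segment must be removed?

The remaining segments after removing /ɟ/ share [+strident]; /ɟ/ (voiced palatal stop) is [−strident]. For every other candidate removal, the leftover set fails to share any single feature value that the removed segment lacks.

ɟ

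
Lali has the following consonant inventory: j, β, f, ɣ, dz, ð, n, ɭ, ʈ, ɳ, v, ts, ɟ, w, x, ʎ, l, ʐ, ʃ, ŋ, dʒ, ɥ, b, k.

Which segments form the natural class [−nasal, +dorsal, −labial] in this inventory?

Eliminate segments failing any feature: /β, f, dz, ð, ɭ, ʈ, v, ts, l, ʐ, ʃ, dʒ, b/ are [−dorsal]; /n, ɳ, ŋ/ are [+nasal]; /w, ɥ/ are [+labial]. The remaining /j, ɣ, ɟ, x, ʎ, k/ satisfy [−nasal], [+dorsal], [−labial].

j, ɣ, ɟ, x, ʎ, k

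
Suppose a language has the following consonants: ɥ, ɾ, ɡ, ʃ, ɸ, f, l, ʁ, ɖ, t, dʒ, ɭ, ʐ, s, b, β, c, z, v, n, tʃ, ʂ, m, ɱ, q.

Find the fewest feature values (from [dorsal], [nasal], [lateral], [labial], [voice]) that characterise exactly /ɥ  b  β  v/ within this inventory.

[+voice, -nasal, +labial]

The class [+voice], [-nasal], [+labial] has exactly /ɥ, b, β, v/ as its extension in this inventory. No smaller conjunction from the listed features achieves this: [-nasal, +labial] alone would also admit /ɸ, f/; [+voice, +labial] alone would also admit /m, ɱ/; [+voice, -nasal] alone would also admit /ɾ, ɡ, l, ʁ, …/; and checking the remaining two-feature bundles turns up none with this extension.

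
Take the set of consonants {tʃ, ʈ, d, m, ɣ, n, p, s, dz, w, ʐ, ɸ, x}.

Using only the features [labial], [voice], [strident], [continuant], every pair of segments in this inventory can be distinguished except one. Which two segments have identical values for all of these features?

d, n

On the given features, /d/ and /n/ have an identical profile: [−labial], [+voice], [−strident], [−continuant]. No other two segments in the inventory coincide on all 4 features. (They do differ in [sonorant] and [nasal], which are not among the given features.)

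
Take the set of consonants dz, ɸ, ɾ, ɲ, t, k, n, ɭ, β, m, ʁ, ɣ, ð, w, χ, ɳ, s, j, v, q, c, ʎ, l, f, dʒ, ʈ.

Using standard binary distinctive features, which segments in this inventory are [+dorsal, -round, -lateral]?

ɲ, k, ʁ, ɣ, χ, j, q, c

Eliminate segments failing any feature: /dz, ɸ, ɾ, t, n, ɭ, β, m, ð, ɳ, s, v, l, f, dʒ, ʈ/ are [-dorsal]; /w/ is [+round]; /ʎ/ is [+lateral]. The remaining /ɲ, k, ʁ, ɣ, χ, j, q, c/ satisfy [+dorsal], [-round], [-lateral].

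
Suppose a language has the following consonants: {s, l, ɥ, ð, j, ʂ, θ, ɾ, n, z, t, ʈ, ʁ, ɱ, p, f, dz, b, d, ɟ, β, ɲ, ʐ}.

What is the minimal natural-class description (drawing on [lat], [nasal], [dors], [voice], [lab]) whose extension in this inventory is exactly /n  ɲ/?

[+nasal, −lab]

Every target segment is [+nasal], [−labial]; each remaining inventory member fails at least one of these. Each conjunct is needed — [−labial] alone would also admit /s, l, ð, j, …/; [+nasal] alone would also admit /ɱ/ — and no other single listed feature has exactly this extension, so two is the minimum.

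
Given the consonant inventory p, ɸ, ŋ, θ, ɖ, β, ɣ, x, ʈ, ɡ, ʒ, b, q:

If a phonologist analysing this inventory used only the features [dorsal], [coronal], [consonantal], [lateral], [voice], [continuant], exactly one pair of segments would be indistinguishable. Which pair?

/ŋ/ (velar nasal) and /ɡ/ (voiced velar stop) are both [+dorsal], [−coronal], [+consonantal], [−lateral], [+voice], [−continuant], so none of the listed features separates them. (They do differ in [sonorant] and [nasal], which are not among the given features.) Every other pair in the inventory differs on at least one listed feature.

ŋ, ɡ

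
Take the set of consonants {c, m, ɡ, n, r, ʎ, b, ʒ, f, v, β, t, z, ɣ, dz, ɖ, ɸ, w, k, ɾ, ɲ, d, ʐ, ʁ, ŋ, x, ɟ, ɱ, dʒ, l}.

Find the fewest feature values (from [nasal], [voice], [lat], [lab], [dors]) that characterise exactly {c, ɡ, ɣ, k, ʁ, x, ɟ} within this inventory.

[-nasal, -lat, -lab, +dors]

The class [-nasal], [-lateral], [-labial], [+dorsal] has exactly /c, ɡ, ɣ, k, ʁ, x, ɟ/ as its extension in this inventory. No smaller conjunction from the listed features achieves this: [-lateral, -labial, +dorsal] alone would also admit /ɲ, ŋ/; [-nasal, -labial, +dorsal] alone would also admit /ʎ/; [-nasal, -lateral, +dorsal] alone would also admit /w/; [-nasal, -lateral, -labial] alone would also admit /r, ʒ, t, z, …/; and checking the remaining three-feature bundles turns up none with this extension.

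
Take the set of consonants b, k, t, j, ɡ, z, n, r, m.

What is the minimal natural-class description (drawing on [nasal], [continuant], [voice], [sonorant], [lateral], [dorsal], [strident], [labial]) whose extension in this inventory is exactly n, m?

[+nasal]

/n, m/ are exactly the [+nasal] segments in the inventory, so a single feature suffices.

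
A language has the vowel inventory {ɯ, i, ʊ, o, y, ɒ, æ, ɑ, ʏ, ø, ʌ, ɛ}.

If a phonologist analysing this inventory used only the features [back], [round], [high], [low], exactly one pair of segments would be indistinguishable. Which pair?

y, ʏ

On the given features, /y/ and /ʏ/ have an identical profile: [−back], [+round], [+high], [−low]. No other two segments in the inventory coincide on all 4 features. (They do differ in [tense], which is not among the given features.)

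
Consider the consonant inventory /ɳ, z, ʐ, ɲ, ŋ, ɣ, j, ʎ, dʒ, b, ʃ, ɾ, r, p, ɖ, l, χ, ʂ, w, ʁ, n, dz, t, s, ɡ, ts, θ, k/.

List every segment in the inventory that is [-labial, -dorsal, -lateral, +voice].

ɳ, z, ʐ, dʒ, ɾ, r, ɖ, n, dz

First, the [-labial] segments are /ɳ, z, ʐ, ɲ, ŋ, ɣ, j, ʎ, dʒ, ʃ, ɾ, r, ɖ, l, χ, ʂ, ʁ, n, dz, t, s, ɡ, ts, θ, k/.
Of those, [-dorsal] gives /ɳ, z, ʐ, dʒ, ʃ, ɾ, r, ɖ, l, ʂ, n, dz, t, s, ts, θ/.
Intersecting with [-lateral] gives /ɳ, z, ʐ, dʒ, ʃ, ɾ, r, ɖ, ʂ, n, dz, t, s, ts, θ/.
Of those, [+voice] leaves /ɳ, z, ʐ, dʒ, ɾ, r, ɖ, n, dz/.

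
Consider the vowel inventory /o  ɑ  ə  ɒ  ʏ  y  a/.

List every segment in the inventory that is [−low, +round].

o, ʏ, y

Checking each segment against [−low], [+round]: /o/ (mid back rounded tense vowel), /ʏ/ (high front rounded lax vowel), /y/ (high front rounded tense vowel) satisfy every feature; every other segment in the inventory fails at least one.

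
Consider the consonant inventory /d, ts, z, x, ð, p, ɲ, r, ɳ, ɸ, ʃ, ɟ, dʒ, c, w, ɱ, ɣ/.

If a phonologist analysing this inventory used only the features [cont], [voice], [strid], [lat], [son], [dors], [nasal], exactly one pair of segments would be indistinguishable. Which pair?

ɳ, ɱ

On the given features, /ɳ/ and /ɱ/ have an identical profile: [-continuant], [+voice], [-strident], [-lateral], [+sonorant], [-dorsal], [+nasal]. No other two segments in the inventory coincide on all 7 features. (They do differ in [labial] and [coronal], which are not among the given features.)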